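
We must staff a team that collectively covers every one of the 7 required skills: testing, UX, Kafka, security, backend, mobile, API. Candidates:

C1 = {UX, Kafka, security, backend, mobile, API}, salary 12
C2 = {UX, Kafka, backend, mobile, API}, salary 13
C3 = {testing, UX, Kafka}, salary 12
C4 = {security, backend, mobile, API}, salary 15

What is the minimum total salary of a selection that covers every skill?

C1, C3 cover every skill at salary 12 + 12 = 24.
Any cover uses at least 2 candidates; among all covering selections none totals below 24.

24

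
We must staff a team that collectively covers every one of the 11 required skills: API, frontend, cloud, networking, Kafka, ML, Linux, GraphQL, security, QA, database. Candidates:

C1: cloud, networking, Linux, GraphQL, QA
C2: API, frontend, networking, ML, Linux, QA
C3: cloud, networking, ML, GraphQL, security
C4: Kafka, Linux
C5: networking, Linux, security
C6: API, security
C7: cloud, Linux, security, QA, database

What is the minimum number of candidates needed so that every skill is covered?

C1, C2, C4, C7 together cover {API, frontend, cloud, networking, Kafka, ML, Linux, GraphQL, security, QA, database} — every skill.
No 3 of the 7 candidates cover everything (all 35 triples fall short), so 4 is minimum.

4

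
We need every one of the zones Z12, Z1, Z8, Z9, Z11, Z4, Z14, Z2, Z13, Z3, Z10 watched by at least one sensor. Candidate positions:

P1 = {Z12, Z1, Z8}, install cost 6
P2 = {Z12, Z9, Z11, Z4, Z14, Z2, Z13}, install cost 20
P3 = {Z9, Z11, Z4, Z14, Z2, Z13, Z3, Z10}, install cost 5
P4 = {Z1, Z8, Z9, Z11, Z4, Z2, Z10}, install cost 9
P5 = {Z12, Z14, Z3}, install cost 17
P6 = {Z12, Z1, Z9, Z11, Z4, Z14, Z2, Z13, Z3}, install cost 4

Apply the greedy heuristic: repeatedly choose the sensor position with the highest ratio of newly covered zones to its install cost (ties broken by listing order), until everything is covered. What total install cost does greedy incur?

13

Pick 1: P6 adds 9 new (Z12, Z1, Z9, Z11, Z4, Z14, Z2, Z13, Z3) at install cost 4 (ratio 9/4).
Pick 2: P4 adds 2 new (Z8, Z10) at install cost 9 (ratio 2/9).
Greedy total install cost: 4 + 9 = 13. (The true optimum is 11, so greedy overshoots here.)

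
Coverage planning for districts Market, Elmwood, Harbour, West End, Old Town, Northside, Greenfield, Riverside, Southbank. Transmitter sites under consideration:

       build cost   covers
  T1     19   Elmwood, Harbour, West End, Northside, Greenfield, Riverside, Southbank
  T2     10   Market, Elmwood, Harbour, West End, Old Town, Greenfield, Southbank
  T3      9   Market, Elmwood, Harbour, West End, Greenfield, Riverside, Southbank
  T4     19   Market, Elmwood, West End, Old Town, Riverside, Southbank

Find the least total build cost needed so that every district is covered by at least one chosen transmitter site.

29

T1, T2 cover every district at build cost 19 + 10 = 29.
Any cover uses at least 2 transmitter sites; among all covering selections none totals below 29.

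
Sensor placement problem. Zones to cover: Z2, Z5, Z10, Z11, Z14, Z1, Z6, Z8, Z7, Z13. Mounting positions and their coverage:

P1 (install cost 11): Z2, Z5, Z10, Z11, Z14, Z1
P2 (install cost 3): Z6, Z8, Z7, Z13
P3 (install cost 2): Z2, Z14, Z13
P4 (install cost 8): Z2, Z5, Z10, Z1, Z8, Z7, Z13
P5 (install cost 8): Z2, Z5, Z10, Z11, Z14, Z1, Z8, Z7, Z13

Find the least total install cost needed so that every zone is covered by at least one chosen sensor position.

P2, P5 cover every zone at install cost 3 + 8 = 11.
Any cover uses at least 2 sensor positions; among all covering selections none totals below 11.

11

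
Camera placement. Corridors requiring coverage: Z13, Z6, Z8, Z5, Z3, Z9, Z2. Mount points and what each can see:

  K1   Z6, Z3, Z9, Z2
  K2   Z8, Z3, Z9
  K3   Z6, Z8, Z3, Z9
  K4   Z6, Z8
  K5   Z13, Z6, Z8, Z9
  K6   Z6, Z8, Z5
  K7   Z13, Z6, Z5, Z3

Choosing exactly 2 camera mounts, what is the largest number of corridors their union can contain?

6

Choosing K1, K5 covers {Z13, Z6, Z8, Z3, Z9, Z2} — 6 corridors.
No choice of 2 camera mounts does better; here Z5 is left uncovered.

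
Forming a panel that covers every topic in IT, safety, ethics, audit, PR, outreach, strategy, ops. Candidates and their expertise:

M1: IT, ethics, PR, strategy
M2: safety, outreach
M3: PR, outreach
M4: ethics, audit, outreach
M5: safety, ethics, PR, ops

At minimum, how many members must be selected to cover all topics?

3

M1, M4, M5 together cover {IT, safety, ethics, audit, PR, outreach, strategy, ops} — every topic.
No 2 of the 5 members cover everything (all 10 pairs fall short), so 3 is minimum.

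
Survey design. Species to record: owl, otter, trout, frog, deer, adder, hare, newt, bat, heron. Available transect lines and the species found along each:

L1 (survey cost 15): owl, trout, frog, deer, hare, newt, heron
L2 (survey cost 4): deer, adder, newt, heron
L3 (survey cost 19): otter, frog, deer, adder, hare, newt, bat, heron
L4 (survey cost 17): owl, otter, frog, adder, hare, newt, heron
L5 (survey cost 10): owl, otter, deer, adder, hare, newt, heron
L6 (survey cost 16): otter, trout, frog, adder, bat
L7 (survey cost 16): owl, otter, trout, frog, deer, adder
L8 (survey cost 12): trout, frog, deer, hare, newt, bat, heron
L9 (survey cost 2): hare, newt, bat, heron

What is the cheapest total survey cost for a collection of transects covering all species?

L7, L9 cover every species at survey cost 16 + 2 = 18.
Any cover uses at least 2 transects; among all covering selections none totals below 18.
Greedy by coverage-per-survey cost would pick L9, L2, L7 for 22 — worse than the optimum 18.

18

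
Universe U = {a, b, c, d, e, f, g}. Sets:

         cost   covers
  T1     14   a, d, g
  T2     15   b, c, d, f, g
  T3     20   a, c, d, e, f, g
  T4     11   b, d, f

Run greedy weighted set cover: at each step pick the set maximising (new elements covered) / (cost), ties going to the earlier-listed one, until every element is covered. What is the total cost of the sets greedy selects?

35

Pick 1: T2 adds 5 new (b, c, d, f, g) at cost 15 (ratio 5/15).
Pick 2: T3 adds 2 new (a, e) at cost 20 (ratio 2/20).
Greedy total cost: 15 + 20 = 35. (The true optimum is 31, so greedy overshoots here.)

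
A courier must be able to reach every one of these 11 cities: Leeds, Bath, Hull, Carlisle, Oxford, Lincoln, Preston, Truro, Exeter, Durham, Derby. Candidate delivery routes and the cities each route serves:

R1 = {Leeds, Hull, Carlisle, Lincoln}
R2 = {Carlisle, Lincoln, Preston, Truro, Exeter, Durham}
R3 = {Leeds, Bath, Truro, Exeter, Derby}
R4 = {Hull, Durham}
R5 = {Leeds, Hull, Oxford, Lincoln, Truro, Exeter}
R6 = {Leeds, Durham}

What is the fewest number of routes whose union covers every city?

3

R2, R3, R5 together cover {Leeds, Bath, Hull, Carlisle, Oxford, Lincoln, Preston, Truro, Exeter, Durham, Derby} — every city.
No 2 of the 6 routes cover everything (all 15 pairs fall short), so 3 is minimum.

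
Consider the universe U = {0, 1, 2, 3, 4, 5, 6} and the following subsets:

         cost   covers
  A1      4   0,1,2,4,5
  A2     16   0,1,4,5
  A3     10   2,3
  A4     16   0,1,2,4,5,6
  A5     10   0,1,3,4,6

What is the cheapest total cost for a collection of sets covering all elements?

14

A1, A5 cover every element at cost 4 + 10 = 14.
Any cover uses at least 2 sets; among all covering selections none totals below 14.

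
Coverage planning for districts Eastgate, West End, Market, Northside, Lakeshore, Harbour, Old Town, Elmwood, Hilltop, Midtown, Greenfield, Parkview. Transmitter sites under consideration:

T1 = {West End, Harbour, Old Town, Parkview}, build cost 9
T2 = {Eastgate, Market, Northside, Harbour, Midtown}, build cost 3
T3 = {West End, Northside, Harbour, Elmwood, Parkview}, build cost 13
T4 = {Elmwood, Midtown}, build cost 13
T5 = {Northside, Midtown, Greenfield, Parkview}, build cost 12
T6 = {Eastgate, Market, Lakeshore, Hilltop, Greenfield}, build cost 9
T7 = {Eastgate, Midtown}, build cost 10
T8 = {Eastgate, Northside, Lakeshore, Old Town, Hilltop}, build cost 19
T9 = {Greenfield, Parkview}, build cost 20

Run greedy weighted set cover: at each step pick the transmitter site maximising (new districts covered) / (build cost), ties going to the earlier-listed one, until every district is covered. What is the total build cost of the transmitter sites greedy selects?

34

Pick 1: T2 adds 5 new (Eastgate, Market, Northside, Harbour, Midtown) at build cost 3 (ratio 5/3).
Pick 2: T1 adds 3 new (West End, Old Town, Parkview) at build cost 9 (ratio 3/9).
Pick 3: T6 adds 3 new (Lakeshore, Hilltop, Greenfield) at build cost 9 (ratio 3/9).
Pick 4: T3 adds 1 new (Elmwood) at build cost 13 (ratio 1/13).
Greedy total build cost: 3 + 9 + 9 + 13 = 34.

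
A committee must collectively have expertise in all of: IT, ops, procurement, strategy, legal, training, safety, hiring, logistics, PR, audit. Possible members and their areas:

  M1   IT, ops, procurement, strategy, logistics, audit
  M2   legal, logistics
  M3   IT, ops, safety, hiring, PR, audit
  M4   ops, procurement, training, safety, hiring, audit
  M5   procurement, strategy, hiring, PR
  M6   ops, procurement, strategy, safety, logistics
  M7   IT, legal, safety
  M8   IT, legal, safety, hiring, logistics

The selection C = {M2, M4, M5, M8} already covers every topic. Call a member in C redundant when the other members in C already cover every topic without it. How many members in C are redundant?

Drop M2: the rest still cover every topic — redundant.
Drop M4: ops, training, audit uncovered — not redundant.
Drop M5: strategy, PR uncovered — not redundant.
Drop M8: IT uncovered — not redundant.
1 redundant: M2.

1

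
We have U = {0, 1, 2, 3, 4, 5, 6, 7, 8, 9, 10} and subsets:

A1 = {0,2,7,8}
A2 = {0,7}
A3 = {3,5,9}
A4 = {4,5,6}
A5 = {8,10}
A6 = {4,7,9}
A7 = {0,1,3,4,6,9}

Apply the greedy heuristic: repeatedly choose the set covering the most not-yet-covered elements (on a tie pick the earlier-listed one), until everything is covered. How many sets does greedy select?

4

Pick 1: A7 covers 6 new elements (0, 1, 3, 4, 6, 9).
Pick 2: A1 covers 3 new elements (2, 7, 8).
Pick 3: A3 covers 1 new elements (5).
Pick 4: A5 covers 1 new elements (10).
Greedy uses 4 sets.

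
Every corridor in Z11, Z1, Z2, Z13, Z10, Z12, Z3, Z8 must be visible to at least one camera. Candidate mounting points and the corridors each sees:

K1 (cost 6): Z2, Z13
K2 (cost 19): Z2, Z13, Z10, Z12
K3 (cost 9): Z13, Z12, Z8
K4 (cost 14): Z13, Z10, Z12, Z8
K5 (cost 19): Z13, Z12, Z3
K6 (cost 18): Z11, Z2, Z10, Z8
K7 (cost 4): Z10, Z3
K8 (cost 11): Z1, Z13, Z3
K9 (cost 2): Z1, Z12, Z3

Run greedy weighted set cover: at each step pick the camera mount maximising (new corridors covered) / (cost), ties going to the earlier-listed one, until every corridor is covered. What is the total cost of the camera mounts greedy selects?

39

Pick 1: K9 adds 3 new (Z1, Z12, Z3) at cost 2 (ratio 3/2).
Pick 2: K1 adds 2 new (Z2, Z13) at cost 6 (ratio 2/6).
Pick 3: K7 adds 1 new (Z10) at cost 4 (ratio 1/4).
Pick 4: K3 adds 1 new (Z8) at cost 9 (ratio 1/9).
Pick 5: K6 adds 1 new (Z11) at cost 18 (ratio 1/18).
Greedy total cost: 2 + 6 + 4 + 9 + 18 = 39. (The true optimum is 26, so greedy overshoots here.)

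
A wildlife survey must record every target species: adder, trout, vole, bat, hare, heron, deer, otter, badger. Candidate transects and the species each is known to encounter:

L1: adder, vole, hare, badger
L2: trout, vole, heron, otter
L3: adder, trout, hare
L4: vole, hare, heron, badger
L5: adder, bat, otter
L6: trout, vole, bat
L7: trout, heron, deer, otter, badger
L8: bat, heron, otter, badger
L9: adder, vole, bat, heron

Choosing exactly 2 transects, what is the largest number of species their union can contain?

8

Choosing L1, L7 covers {adder, trout, vole, hare, heron, deer, otter, badger} — 8 species.
No choice of 2 transects does better; here bat is left uncovered.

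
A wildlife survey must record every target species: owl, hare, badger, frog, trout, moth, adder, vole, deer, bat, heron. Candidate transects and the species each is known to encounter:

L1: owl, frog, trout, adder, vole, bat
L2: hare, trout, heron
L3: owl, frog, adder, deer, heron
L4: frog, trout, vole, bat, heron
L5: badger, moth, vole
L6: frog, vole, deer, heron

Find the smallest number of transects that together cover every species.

4

L1, L2, L3, L5 together cover {owl, hare, badger, frog, trout, moth, adder, vole, deer, bat, heron} — every species.
No 3 of the 6 transects cover everything (all 20 triples fall short), so 4 is minimum.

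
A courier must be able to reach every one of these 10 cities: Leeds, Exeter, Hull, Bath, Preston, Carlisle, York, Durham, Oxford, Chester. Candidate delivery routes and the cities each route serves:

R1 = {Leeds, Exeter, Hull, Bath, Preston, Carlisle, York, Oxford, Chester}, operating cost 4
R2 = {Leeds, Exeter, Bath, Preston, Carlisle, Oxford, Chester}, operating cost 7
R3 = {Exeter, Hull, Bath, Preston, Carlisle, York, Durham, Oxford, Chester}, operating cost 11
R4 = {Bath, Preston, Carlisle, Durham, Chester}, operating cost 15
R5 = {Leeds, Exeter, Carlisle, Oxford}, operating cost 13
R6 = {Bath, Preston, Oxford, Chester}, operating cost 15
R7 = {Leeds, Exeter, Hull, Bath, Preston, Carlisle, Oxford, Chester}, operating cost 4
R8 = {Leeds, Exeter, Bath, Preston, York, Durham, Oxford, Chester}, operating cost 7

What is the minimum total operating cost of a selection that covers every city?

R1, R8 cover every city at operating cost 4 + 7 = 11.
Any cover uses at least 2 routes; among all covering selections none totals below 11.

11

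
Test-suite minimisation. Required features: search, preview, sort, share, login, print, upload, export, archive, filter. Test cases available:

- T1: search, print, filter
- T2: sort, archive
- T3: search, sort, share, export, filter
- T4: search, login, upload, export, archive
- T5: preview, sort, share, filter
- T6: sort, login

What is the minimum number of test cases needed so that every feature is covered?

T1, T4, T5 together cover {search, preview, sort, share, login, print, upload, export, archive, filter} — every feature.
No 2 of the 6 test cases cover everything (all 15 pairs fall short), so 3 is minimum.

3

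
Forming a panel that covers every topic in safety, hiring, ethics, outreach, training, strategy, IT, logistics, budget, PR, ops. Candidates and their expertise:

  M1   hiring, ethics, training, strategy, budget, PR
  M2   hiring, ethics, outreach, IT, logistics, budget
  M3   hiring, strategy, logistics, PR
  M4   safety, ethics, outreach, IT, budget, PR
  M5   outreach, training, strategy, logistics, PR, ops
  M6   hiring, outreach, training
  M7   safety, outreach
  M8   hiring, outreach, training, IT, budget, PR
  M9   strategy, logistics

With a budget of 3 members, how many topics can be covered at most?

Choosing M1, M4, M5 covers {safety, hiring, ethics, outreach, training, strategy, IT, logistics, budget, PR, ops} — 11 topics.
That is all 11 topics.

11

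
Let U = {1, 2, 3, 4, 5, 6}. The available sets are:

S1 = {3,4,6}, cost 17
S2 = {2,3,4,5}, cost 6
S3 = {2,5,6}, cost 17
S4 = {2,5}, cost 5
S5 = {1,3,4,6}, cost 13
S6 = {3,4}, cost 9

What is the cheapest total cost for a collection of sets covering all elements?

18

S4, S5 cover every element at cost 5 + 13 = 18.
Any cover uses at least 2 sets; among all covering selections none totals below 18.
Greedy by coverage-per-cost would pick S2, S5 for 19 — worse than the optimum 18.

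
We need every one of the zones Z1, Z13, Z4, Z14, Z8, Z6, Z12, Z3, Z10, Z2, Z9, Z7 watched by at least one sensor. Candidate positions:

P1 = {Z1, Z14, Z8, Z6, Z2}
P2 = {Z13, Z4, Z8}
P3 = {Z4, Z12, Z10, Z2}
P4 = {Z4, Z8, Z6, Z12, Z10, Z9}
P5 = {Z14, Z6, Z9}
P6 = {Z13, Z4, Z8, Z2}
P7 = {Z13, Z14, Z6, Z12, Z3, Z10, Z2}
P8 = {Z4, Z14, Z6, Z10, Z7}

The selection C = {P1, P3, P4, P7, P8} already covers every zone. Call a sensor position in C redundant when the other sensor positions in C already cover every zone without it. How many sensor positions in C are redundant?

1

Drop P1: Z1 uncovered — not redundant.
Drop P3: the rest still cover every zone — redundant.
Drop P4: Z9 uncovered — not redundant.
Drop P7: Z13, Z3 uncovered — not redundant.
Drop P8: Z7 uncovered — not redundant.
1 redundant: P3.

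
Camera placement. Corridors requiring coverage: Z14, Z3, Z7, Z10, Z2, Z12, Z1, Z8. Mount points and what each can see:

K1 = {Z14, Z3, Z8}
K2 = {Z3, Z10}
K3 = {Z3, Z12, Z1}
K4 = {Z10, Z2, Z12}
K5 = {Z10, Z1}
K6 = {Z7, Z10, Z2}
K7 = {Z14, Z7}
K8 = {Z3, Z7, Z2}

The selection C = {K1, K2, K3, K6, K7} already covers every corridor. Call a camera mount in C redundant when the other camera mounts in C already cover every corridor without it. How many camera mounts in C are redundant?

Drop K1: Z8 uncovered — not redundant.
Drop K2: the rest still cover every corridor — redundant.
Drop K3: Z12, Z1 uncovered — not redundant.
Drop K6: Z2 uncovered — not redundant.
Drop K7: the rest still cover every corridor — redundant.
2 redundant: K2, K7.

2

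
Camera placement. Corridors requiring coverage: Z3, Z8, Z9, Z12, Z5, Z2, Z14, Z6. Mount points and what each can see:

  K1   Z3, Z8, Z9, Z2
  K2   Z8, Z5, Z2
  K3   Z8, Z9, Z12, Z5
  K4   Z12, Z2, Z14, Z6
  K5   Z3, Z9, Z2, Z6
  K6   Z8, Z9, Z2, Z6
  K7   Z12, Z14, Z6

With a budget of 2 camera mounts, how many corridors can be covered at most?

7

Choosing K1, K4 covers {Z3, Z8, Z9, Z12, Z2, Z14, Z6} — 7 corridors.
No choice of 2 camera mounts does better; here Z5 is left uncovered.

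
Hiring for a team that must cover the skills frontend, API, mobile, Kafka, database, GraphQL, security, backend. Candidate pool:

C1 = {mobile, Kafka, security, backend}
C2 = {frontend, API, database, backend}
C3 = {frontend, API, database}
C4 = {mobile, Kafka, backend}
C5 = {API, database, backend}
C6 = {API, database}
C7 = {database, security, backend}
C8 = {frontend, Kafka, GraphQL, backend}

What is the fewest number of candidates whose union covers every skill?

C1, C2, C8 together cover {frontend, API, mobile, Kafka, database, GraphQL, security, backend} — every skill.
No 2 of the 8 candidates cover everything (all 28 pairs fall short), so 3 is minimum.

3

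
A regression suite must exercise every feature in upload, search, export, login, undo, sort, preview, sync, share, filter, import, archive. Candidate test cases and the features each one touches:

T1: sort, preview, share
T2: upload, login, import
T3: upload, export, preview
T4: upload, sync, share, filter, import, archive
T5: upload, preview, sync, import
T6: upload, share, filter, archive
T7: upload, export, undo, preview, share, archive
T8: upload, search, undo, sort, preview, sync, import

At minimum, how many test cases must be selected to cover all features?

T2, T3, T4, T8 together cover {upload, search, export, login, undo, sort, preview, sync, share, filter, import, archive} — every feature.
No 3 of the 8 test cases cover everything (all 56 triples fall short), so 4 is minimum.

4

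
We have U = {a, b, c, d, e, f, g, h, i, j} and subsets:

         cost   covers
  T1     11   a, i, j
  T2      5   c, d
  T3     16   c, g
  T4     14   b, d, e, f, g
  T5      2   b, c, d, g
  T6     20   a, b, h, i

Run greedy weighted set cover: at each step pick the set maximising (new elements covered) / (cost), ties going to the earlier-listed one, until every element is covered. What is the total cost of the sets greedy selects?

47

Pick 1: T5 adds 4 new (b, c, d, g) at cost 2 (ratio 4/2).
Pick 2: T1 adds 3 new (a, i, j) at cost 11 (ratio 3/11).
Pick 3: T4 adds 2 new (e, f) at cost 14 (ratio 2/14).
Pick 4: T6 adds 1 new (h) at cost 20 (ratio 1/20).
Greedy total cost: 2 + 11 + 14 + 20 = 47.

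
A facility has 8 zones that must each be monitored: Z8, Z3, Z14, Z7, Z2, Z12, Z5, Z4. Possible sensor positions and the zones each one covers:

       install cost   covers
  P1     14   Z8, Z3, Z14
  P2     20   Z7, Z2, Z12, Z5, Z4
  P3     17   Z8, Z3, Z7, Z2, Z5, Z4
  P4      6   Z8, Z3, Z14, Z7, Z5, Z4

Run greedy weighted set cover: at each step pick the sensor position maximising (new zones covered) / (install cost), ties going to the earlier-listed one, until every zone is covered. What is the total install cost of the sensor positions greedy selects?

26

Pick 1: P4 adds 6 new (Z8, Z3, Z14, Z7, Z5, Z4) at install cost 6 (ratio 6/6).
Pick 2: P2 adds 2 new (Z2, Z12) at install cost 20 (ratio 2/20).
Greedy total install cost: 6 + 20 = 26.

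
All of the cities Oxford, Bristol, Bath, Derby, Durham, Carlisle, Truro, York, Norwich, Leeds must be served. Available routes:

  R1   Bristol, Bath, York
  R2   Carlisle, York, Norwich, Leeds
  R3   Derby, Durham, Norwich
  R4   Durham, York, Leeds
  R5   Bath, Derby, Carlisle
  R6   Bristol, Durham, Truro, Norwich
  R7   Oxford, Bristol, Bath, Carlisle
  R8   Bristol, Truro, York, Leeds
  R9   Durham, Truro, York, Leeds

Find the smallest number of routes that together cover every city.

R3, R7, R8 together cover {Oxford, Bristol, Bath, Derby, Durham, Carlisle, Truro, York, Norwich, Leeds} — every city.
No 2 of the 9 routes cover everything (all 36 pairs fall short), so 3 is minimum.
Greedy (largest uncovered first) would take R2, R6, R5, R7 — 4 routes — but 3 suffice.

3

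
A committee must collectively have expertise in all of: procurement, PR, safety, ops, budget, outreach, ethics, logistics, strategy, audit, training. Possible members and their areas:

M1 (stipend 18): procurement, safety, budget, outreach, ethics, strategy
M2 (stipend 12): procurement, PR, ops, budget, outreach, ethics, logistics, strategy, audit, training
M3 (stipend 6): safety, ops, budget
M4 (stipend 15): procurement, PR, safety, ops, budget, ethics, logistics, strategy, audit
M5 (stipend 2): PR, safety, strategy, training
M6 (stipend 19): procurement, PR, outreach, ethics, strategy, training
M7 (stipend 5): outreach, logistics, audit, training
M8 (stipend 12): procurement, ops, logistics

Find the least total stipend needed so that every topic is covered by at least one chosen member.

M2, M5 cover every topic at stipend 12 + 2 = 14.
Any cover uses at least 2 members; among all covering selections none totals below 14.
Greedy by coverage-per-stipend would pick M5, M7, M2 for 19 — worse than the optimum 14.

14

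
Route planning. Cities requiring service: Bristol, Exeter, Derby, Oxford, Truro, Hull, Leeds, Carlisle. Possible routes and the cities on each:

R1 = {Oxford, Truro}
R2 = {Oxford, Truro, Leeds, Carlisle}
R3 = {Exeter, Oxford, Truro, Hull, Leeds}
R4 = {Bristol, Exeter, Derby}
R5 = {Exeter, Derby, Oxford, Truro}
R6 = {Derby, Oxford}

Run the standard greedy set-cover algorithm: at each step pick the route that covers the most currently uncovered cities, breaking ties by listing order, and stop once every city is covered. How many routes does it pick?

3

Pick 1: R3 covers 5 new cities (Exeter, Oxford, Truro, Hull, Leeds).
Pick 2: R4 covers 2 new cities (Bristol, Derby).
Pick 3: R2 covers 1 new cities (Carlisle).
Greedy uses 3 routes.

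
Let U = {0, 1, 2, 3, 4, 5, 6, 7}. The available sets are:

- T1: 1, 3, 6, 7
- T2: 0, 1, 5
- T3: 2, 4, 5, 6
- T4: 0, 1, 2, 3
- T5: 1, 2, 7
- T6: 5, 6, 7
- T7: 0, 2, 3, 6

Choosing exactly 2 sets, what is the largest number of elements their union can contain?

Choosing T1, T3 covers {1, 2, 3, 4, 5, 6, 7} — 7 elements.
No choice of 2 sets does better; here 0 is left uncovered.

7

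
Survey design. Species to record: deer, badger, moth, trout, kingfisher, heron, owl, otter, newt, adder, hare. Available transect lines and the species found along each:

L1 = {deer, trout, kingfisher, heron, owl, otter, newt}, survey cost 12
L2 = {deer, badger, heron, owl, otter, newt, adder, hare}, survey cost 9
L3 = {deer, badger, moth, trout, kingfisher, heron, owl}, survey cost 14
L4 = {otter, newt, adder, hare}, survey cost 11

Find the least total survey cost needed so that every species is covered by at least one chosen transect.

23

L2, L3 cover every species at survey cost 9 + 14 = 23.
Any cover uses at least 2 transects; among all covering selections none totals below 23.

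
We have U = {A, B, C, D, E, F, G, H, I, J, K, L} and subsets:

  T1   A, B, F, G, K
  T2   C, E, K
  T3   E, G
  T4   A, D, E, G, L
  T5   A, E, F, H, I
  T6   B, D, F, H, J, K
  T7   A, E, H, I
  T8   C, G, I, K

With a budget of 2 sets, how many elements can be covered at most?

Choosing T4, T6 covers {A, B, D, E, F, G, H, J, K, L} — 10 elements.
No choice of 2 sets does better; here C, I are left uncovered.

10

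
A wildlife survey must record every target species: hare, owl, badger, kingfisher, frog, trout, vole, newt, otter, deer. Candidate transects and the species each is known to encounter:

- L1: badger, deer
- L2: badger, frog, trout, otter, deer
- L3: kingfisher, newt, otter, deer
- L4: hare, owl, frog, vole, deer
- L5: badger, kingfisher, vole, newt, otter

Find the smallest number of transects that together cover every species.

L2, L3, L4 together cover {hare, owl, badger, kingfisher, frog, trout, vole, newt, otter, deer} — every species.
No 2 of the 5 transects cover everything (all 10 pairs fall short), so 3 is minimum.

3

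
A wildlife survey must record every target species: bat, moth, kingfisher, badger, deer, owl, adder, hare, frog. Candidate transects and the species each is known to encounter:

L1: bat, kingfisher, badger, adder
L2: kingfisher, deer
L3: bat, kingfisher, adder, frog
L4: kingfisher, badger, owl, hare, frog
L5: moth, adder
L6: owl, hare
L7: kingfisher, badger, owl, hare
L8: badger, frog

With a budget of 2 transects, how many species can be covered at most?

7

Choosing L1, L4 covers {bat, kingfisher, badger, owl, adder, hare, frog} — 7 species.
No choice of 2 transects does better; here moth, deer are left uncovered.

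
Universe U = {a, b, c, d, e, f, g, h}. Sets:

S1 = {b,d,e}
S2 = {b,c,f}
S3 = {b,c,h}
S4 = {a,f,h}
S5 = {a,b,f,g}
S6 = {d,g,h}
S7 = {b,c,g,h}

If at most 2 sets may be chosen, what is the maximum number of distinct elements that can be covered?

Choosing S1, S4 covers {a, b, d, e, f, h} — 6 elements.
No choice of 2 sets does better; here c, g are left uncovered.

6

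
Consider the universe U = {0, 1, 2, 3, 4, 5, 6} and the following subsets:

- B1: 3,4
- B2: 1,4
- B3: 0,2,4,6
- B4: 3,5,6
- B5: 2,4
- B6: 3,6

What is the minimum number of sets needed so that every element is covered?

3

B2, B3, B4 together cover {0, 1, 2, 3, 4, 5, 6} — every element.
No 2 of the 6 sets cover everything (all 15 pairs fall short), so 3 is minimum.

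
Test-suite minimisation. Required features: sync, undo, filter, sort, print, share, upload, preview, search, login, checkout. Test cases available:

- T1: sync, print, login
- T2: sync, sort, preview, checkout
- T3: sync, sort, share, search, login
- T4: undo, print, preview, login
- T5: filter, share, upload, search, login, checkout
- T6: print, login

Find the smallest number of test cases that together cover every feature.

3

T2, T4, T5 together cover {sync, undo, filter, sort, print, share, upload, preview, search, login, checkout} — every feature.
No 2 of the 6 test cases cover everything (all 15 pairs fall short), so 3 is minimum.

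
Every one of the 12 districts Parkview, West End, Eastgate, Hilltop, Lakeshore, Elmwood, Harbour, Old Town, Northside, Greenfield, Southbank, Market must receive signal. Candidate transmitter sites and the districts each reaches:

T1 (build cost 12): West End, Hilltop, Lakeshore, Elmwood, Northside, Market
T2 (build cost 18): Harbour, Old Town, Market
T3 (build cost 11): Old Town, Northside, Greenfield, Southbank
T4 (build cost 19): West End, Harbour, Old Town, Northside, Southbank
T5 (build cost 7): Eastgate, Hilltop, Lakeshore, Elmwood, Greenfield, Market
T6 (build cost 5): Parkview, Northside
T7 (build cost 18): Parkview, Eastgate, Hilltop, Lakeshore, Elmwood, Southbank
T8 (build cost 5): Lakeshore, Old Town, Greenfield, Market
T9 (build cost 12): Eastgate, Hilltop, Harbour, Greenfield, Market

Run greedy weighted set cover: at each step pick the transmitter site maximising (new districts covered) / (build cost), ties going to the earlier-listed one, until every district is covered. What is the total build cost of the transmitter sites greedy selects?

31

Pick 1: T5 adds 6 new (Eastgate, Hilltop, Lakeshore, Elmwood, Greenfield, Market) at build cost 7 (ratio 6/7).
Pick 2: T6 adds 2 new (Parkview, Northside) at build cost 5 (ratio 2/5).
Pick 3: T4 adds 4 new (West End, Harbour, Old Town, Southbank) at build cost 19 (ratio 4/19).
Greedy total build cost: 7 + 5 + 19 = 31.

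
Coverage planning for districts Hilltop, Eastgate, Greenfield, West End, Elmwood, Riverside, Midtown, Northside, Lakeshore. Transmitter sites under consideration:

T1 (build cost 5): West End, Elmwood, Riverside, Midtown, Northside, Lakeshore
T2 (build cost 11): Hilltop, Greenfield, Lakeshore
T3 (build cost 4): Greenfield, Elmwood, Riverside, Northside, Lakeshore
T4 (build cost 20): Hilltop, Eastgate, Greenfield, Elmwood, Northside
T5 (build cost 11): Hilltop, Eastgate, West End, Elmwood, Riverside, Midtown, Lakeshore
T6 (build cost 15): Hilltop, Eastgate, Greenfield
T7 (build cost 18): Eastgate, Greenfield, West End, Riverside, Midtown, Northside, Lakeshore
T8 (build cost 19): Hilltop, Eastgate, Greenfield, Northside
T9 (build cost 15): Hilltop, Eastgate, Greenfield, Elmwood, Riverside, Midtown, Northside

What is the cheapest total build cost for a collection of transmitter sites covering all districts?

15

T3, T5 cover every district at build cost 4 + 11 = 15.
Any cover uses at least 2 transmitter sites; among all covering selections none totals below 15.
Greedy by coverage-per-build cost would pick T3, T1, T5 for 20 — worse than the optimum 15.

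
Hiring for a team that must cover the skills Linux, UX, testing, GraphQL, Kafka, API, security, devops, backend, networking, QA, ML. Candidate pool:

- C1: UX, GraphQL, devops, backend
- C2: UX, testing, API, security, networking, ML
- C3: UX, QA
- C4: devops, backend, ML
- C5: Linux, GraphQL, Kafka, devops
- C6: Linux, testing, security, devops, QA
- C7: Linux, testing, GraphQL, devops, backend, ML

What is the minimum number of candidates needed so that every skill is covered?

4

C1, C2, C3, C5 together cover {Linux, UX, testing, GraphQL, Kafka, API, security, devops, backend, networking, QA, ML} — every skill.
No 3 of the 7 candidates cover everything (all 35 triples fall short), so 4 is minimum.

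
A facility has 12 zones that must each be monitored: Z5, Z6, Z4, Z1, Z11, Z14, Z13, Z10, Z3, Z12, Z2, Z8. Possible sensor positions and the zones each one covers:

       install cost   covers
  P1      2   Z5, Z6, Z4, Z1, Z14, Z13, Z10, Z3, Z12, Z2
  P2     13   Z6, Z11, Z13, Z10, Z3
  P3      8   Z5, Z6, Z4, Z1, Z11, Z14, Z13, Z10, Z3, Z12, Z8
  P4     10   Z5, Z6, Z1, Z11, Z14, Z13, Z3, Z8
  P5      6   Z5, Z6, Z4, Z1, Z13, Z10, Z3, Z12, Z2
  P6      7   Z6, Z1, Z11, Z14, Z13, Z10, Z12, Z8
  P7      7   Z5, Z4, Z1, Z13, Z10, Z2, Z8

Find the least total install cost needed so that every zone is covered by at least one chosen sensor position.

9

P1, P6 cover every zone at install cost 2 + 7 = 9.
Any cover uses at least 2 sensor positions; among all covering selections none totals below 9.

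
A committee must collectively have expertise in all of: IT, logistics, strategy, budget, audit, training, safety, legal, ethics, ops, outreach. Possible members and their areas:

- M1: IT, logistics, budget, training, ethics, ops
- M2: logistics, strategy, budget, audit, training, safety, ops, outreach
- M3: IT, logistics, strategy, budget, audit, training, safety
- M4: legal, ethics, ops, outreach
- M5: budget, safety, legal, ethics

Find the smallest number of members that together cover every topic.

M3, M4 together cover {IT, logistics, strategy, budget, audit, training, safety, legal, ethics, ops, outreach} — every topic.
No single member contains all 11 topics, so 2 is optimal.
Greedy (largest uncovered first) would take M2, M1, M4 — 3 members — but 2 suffice.

2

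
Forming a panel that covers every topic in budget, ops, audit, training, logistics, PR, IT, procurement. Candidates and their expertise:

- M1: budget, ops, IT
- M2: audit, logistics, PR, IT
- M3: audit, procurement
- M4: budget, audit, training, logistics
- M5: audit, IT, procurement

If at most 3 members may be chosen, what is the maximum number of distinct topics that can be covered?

Choosing M1, M2, M3 covers {budget, ops, audit, logistics, PR, IT, procurement} — 7 topics.
No choice of 3 members does better; here training is left uncovered.

7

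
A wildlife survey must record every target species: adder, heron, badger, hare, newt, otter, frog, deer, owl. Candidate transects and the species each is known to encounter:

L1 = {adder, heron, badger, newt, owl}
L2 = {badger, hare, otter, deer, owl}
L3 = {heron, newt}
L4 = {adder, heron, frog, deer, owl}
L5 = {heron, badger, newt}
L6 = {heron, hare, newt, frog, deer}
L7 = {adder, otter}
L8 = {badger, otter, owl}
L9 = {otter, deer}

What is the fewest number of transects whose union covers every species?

3

L1, L2, L4 together cover {adder, heron, badger, hare, newt, otter, frog, deer, owl} — every species.
No 2 of the 9 transects cover everything (all 36 pairs fall short), so 3 is minimum.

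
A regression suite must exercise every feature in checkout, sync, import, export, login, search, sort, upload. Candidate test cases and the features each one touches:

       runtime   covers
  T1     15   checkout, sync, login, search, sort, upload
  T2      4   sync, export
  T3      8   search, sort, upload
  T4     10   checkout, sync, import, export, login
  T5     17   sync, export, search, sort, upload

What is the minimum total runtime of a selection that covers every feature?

18

T3, T4 cover every feature at runtime 8 + 10 = 18.
Any cover uses at least 2 test cases; among all covering selections none totals below 18.
Greedy by coverage-per-runtime would pick T2, T3, T4 for 22 — worse than the optimum 18.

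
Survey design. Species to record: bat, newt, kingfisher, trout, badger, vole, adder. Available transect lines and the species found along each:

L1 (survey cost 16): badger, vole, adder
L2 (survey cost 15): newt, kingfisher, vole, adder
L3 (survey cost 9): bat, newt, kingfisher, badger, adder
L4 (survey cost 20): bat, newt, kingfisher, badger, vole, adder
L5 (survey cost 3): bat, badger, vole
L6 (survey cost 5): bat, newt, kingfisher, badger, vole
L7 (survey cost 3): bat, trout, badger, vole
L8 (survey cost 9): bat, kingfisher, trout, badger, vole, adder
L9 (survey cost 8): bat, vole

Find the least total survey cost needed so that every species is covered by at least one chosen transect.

L3, L7 cover every species at survey cost 9 + 3 = 12.
Any cover uses at least 2 transects; among all covering selections none totals below 12.

12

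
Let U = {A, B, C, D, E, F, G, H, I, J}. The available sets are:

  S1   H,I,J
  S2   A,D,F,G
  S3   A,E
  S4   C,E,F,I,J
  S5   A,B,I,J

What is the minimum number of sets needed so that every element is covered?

S1, S2, S4, S5 together cover {A, B, C, D, E, F, G, H, I, J} — every element.
No 3 of the 5 sets cover everything (all 10 triples fall short), so 4 is minimum.

4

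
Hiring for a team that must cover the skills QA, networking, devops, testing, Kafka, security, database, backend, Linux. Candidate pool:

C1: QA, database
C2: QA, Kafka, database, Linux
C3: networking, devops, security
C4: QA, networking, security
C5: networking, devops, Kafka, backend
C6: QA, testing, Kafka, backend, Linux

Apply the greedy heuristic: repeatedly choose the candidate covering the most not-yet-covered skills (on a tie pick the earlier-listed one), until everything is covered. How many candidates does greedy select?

Pick 1: C6 covers 5 new skills (QA, testing, Kafka, backend, Linux).
Pick 2: C3 covers 3 new skills (networking, devops, security).
Pick 3: C1 covers 1 new skills (database).
Greedy uses 3 candidates.

3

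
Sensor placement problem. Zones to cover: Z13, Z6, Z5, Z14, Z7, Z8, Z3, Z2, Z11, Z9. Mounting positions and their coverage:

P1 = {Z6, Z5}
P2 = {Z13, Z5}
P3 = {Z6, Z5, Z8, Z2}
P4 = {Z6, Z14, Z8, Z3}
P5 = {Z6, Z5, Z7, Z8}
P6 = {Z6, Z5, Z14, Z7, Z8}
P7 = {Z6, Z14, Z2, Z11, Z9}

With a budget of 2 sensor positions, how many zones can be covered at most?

8

Choosing P5, P7 covers {Z6, Z5, Z14, Z7, Z8, Z2, Z11, Z9} — 8 zones.
No choice of 2 sensor positions does better; here Z13, Z3 are left uncovered.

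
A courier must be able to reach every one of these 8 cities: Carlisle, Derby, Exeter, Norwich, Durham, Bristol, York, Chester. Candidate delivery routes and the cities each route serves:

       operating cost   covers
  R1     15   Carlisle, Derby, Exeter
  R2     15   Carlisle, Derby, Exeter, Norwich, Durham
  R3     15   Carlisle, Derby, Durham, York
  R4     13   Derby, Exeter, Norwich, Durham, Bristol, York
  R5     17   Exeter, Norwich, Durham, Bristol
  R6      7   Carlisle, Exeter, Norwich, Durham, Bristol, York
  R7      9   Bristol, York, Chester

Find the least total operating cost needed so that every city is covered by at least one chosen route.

24

R2, R7 cover every city at operating cost 15 + 9 = 24.
Any cover uses at least 2 routes; among all covering selections none totals below 24.
Greedy by coverage-per-operating cost would pick R6, R7, R4 for 29 — worse than the optimum 24.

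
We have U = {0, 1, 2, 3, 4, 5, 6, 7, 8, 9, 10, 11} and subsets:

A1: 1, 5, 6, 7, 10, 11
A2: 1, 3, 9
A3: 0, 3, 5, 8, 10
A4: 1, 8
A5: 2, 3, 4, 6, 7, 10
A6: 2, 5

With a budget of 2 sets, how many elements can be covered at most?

9

Choosing A1, A3 covers {0, 1, 3, 5, 6, 7, 8, 10, 11} — 9 elements.
No choice of 2 sets does better; here 2, 4, 9 are left uncovered.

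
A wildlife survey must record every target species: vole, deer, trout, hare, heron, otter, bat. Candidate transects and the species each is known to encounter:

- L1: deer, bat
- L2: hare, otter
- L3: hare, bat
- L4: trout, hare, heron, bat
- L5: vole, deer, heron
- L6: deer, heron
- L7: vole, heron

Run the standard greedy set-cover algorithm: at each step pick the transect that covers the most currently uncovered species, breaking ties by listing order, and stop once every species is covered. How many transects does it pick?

Pick 1: L4 covers 4 new species (trout, hare, heron, bat).
Pick 2: L5 covers 2 new species (vole, deer).
Pick 3: L2 covers 1 new species (otter).
Greedy uses 3 transects.

3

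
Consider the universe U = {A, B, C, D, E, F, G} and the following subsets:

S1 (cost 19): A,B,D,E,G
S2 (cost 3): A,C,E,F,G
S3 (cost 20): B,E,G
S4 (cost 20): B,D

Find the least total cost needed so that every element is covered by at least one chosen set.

S1, S2 cover every element at cost 19 + 3 = 22.
Any cover uses at least 2 sets; among all covering selections none totals below 22.

22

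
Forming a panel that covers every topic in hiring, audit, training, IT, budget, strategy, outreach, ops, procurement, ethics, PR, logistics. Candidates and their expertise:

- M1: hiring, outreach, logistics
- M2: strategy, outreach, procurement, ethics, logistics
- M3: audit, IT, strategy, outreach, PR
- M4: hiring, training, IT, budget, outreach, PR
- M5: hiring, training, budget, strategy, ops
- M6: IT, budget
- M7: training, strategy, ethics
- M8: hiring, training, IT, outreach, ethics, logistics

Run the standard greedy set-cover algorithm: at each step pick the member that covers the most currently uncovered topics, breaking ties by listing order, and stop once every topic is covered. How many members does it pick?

Pick 1: M4 covers 6 new topics (hiring, training, IT, budget, outreach, PR).
Pick 2: M2 covers 4 new topics (strategy, procurement, ethics, logistics).
Pick 3: M3 covers 1 new topics (audit).
Pick 4: M5 covers 1 new topics (ops).
Greedy uses 4 members. (The true minimum is 3.)

4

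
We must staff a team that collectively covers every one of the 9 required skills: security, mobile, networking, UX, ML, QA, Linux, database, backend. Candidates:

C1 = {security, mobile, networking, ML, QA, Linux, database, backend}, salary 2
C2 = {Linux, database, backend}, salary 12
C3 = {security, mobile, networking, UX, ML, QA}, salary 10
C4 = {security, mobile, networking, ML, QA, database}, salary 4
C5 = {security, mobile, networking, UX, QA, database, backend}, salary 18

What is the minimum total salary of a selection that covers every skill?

12

C1, C3 cover every skill at salary 2 + 10 = 12.
Any cover uses at least 2 candidates; among all covering selections none totals below 12.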